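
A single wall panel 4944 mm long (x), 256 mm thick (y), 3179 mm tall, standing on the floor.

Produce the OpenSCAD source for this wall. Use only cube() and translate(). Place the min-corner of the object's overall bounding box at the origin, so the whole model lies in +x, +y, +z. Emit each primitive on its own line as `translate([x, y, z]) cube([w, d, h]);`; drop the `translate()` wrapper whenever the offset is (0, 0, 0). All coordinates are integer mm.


cube([4944, 256, 3179]);


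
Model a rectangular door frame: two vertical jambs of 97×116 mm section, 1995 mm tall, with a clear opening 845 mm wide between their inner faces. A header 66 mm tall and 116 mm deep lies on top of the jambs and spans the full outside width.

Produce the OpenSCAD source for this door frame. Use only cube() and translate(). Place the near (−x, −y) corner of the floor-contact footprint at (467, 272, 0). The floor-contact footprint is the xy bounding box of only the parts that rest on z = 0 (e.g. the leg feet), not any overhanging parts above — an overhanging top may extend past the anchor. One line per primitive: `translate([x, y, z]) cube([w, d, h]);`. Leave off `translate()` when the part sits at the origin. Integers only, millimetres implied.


translate([467, 272, 0]) cube([97, 116, 1995]);
translate([1409, 272, 0]) cube([97, 116, 1995]);
translate([467, 272, 1995]) cube([1039, 116, 66]);


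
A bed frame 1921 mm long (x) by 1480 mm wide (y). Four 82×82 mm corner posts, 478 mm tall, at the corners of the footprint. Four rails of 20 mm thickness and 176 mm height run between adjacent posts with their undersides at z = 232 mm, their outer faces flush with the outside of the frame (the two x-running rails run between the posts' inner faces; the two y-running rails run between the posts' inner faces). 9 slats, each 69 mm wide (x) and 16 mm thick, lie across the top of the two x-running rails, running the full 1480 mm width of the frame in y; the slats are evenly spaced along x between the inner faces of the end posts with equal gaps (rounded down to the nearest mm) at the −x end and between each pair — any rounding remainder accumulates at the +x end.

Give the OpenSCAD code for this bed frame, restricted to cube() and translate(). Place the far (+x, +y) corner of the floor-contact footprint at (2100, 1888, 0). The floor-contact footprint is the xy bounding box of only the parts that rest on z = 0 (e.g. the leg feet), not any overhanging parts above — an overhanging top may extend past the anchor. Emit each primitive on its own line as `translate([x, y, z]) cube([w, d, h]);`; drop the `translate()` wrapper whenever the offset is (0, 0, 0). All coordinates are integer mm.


// slat z = rail_z + rail_h = 232 + 176 = 408
// slat gap = ⌊(1757 − 9·69) / 10⌋ = 113
translate([179, 408, 0]) cube([82, 82, 478]);
translate([179, 1806, 0]) cube([82, 82, 478]);
translate([2018, 408, 0]) cube([82, 82, 478]);
translate([2018, 1806, 0]) cube([82, 82, 478]);
translate([261, 408, 232]) cube([1757, 20, 176]);
translate([261, 1868, 232]) cube([1757, 20, 176]);
translate([179, 490, 232]) cube([20, 1316, 176]);
translate([2080, 490, 232]) cube([20, 1316, 176]);
translate([374, 408, 408]) cube([69, 1480, 16]);
translate([556, 408, 408]) cube([69, 1480, 16]);
translate([738, 408, 408]) cube([69, 1480, 16]);
translate([920, 408, 408]) cube([69, 1480, 16]);
translate([1102, 408, 408]) cube([69, 1480, 16]);
translate([1284, 408, 408]) cube([69, 1480, 16]);
translate([1466, 408, 408]) cube([69, 1480, 16]);
translate([1648, 408, 408]) cube([69, 1480, 16]);
translate([1830, 408, 408]) cube([69, 1480, 16]);


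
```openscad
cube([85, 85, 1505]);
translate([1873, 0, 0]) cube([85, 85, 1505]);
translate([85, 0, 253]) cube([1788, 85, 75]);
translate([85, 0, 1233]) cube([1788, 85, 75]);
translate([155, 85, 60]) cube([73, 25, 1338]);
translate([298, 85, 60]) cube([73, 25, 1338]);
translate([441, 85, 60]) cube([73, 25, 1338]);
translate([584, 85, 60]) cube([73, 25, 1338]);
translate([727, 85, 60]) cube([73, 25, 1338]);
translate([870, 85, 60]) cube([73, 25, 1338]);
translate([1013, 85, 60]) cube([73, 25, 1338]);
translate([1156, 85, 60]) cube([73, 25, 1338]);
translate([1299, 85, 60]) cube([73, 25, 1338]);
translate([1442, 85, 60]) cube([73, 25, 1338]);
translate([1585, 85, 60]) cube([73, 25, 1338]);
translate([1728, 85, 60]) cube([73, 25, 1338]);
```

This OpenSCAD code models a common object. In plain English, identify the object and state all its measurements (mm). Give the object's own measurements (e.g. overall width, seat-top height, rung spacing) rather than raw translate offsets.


A fence section. Two 85×85 mm posts, 1505 mm tall, stand on the floor with a clear span of 1788 mm between their inner faces. Two horizontal rails of 85×75 mm section span the gap between the posts with their undersides at z = 253 mm and z = 1233 mm, flush with the posts' −y face. 12 pickets, each 73 mm wide, 25 mm thick and 1338 mm tall, are fixed to the +y face of the rails with their bottoms at z = 60 mm, spaced across the span with a 70 mm gap after the −x post and between neighbouring pickets, with 72 mm left before the +x post.


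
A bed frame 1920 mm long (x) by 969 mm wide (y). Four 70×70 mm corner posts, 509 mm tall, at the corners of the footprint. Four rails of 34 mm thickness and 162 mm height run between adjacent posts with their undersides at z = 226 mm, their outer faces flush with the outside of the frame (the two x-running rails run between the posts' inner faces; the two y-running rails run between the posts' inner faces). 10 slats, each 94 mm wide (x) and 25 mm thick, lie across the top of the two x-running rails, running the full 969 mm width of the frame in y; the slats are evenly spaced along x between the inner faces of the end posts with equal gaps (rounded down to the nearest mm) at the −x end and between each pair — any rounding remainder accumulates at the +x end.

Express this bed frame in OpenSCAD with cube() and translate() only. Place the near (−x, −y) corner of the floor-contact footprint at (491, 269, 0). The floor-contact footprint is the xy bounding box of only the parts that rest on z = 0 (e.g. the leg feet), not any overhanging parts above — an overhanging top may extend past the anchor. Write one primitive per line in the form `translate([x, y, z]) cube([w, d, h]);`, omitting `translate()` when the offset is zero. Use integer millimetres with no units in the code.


translate([491, 269, 0]) cube([70, 70, 509]);
translate([491, 1168, 0]) cube([70, 70, 509]);
translate([2341, 269, 0]) cube([70, 70, 509]);
translate([2341, 1168, 0]) cube([70, 70, 509]);
translate([561, 269, 226]) cube([1780, 34, 162]);
translate([561, 1204, 226]) cube([1780, 34, 162]);
translate([491, 339, 226]) cube([34, 829, 162]);
translate([2377, 339, 226]) cube([34, 829, 162]);
translate([637, 269, 388]) cube([94, 969, 25]);
translate([807, 269, 388]) cube([94, 969, 25]);
translate([977, 269, 388]) cube([94, 969, 25]);
translate([1147, 269, 388]) cube([94, 969, 25]);
translate([1317, 269, 388]) cube([94, 969, 25]);
translate([1487, 269, 388]) cube([94, 969, 25]);
translate([1657, 269, 388]) cube([94, 969, 25]);
translate([1827, 269, 388]) cube([94, 969, 25]);
translate([1997, 269, 388]) cube([94, 969, 25]);
translate([2167, 269, 388]) cube([94, 969, 25]);


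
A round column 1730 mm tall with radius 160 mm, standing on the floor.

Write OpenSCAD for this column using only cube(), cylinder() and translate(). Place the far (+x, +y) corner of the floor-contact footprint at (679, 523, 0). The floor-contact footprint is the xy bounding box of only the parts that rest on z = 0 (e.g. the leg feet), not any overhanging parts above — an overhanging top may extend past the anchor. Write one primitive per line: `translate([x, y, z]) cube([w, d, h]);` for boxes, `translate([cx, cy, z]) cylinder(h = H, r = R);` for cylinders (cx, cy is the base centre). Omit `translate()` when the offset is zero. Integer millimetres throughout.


translate([519, 363, 0]) cylinder(h = 1730, r = 160);


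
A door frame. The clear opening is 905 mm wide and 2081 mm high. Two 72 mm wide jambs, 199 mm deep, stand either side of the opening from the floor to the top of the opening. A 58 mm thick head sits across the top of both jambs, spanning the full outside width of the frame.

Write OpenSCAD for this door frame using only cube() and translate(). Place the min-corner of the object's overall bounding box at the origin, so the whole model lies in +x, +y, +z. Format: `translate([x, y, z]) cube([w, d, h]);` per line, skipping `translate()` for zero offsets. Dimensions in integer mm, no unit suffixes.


cube([72, 199, 2081]);
translate([977, 0, 0]) cube([72, 199, 2081]);
translate([0, 0, 2081]) cube([1049, 199, 58]);


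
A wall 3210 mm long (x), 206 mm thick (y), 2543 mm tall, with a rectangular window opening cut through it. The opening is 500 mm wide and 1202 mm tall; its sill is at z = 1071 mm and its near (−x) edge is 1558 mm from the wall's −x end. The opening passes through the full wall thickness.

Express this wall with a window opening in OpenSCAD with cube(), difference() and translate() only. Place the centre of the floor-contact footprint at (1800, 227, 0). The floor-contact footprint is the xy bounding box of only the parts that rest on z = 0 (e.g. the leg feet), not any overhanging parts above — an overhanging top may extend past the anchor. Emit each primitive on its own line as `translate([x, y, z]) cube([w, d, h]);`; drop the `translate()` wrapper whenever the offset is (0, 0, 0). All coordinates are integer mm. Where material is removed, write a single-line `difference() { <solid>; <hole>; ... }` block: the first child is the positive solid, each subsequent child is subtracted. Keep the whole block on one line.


difference() { translate([195, 124, 0]) cube([3210, 206, 2543]); translate([1753, 124, 1071]) cube([500, 206, 1202]); }


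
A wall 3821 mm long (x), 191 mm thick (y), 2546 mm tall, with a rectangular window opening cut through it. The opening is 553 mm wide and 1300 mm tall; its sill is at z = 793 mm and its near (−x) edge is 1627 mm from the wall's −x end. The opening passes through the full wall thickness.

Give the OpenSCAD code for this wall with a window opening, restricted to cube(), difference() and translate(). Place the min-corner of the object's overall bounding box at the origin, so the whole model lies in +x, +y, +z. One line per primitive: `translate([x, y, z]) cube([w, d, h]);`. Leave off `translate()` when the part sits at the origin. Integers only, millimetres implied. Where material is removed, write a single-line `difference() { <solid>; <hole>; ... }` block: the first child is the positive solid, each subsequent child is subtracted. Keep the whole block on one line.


difference() { cube([3821, 191, 2546]); translate([1627, 0, 793]) cube([553, 191, 1300]); }


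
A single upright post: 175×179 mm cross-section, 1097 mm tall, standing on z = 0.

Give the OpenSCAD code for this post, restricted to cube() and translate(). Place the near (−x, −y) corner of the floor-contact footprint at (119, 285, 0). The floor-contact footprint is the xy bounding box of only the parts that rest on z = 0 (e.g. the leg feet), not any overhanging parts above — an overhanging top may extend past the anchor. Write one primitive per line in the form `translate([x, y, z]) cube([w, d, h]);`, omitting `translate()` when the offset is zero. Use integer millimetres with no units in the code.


translate([119, 285, 0]) cube([175, 179, 1097]);


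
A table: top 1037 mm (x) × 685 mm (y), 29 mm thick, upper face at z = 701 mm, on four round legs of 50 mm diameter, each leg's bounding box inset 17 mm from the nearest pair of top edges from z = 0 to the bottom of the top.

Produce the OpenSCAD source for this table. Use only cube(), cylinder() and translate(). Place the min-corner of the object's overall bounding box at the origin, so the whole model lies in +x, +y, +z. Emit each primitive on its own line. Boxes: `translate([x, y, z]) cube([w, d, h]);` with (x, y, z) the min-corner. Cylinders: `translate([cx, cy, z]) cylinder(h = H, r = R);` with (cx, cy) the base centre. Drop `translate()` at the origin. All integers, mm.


translate([0, 0, 672]) cube([1037, 685, 29]);
translate([42, 42, 0]) cylinder(h = 672, r = 25);
translate([995, 42, 0]) cylinder(h = 672, r = 25);
translate([42, 643, 0]) cylinder(h = 672, r = 25);
translate([995, 643, 0]) cylinder(h = 672, r = 25);


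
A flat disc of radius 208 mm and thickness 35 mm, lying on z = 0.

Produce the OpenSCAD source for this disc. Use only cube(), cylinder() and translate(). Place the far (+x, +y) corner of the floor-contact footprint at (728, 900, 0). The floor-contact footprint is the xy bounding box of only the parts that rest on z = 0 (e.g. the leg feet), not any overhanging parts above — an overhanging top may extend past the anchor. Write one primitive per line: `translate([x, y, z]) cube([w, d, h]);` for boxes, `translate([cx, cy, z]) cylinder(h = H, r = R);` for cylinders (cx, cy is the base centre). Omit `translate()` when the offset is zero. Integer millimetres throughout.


translate([520, 692, 0]) cylinder(h = 35, r = 208);


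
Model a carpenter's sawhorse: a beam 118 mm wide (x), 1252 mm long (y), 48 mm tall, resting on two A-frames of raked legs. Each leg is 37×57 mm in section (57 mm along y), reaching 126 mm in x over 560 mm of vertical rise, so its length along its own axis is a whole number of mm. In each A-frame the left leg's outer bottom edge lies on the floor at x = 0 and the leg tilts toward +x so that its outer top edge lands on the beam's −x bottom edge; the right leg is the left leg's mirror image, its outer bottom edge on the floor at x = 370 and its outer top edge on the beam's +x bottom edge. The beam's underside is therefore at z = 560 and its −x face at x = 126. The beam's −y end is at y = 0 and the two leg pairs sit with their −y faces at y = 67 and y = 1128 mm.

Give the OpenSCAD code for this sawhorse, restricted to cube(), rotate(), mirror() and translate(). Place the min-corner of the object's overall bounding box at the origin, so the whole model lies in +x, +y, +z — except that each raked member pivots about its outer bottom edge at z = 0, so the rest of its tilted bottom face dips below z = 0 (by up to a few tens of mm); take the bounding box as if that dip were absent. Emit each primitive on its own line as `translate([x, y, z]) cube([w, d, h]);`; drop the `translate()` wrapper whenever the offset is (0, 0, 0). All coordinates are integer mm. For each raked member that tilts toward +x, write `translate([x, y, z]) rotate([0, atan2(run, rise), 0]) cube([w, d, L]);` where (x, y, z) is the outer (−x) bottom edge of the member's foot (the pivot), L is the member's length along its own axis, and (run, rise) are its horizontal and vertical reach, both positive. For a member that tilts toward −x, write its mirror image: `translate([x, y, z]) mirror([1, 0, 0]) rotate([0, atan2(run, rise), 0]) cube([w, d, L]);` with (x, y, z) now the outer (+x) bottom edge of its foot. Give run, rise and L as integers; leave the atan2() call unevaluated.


// leg length = √(126² + 560²) = 574
// right-leg outer foot x = 2·126 + 118 = 370
// beam min-corner = (126, 0, 560)
translate([126, 0, 560]) cube([118, 1252, 48]);
translate([0, 67, 0]) rotate([0, atan2(126, 560), 0]) cube([37, 57, 574]);
translate([370, 67, 0]) mirror([1, 0, 0]) rotate([0, atan2(126, 560), 0]) cube([37, 57, 574]);
translate([0, 1128, 0]) rotate([0, atan2(126, 560), 0]) cube([37, 57, 574]);
translate([370, 1128, 0]) mirror([1, 0, 0]) rotate([0, atan2(126, 560), 0]) cube([37, 57, 574]);


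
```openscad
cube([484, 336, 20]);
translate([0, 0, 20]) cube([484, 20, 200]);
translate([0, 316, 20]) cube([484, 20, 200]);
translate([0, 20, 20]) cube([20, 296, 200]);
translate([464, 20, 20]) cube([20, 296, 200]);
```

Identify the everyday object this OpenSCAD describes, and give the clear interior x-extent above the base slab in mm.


An open box. The internal width is 444 mm.

A 484×336 base slab with four walls standing on it — an open box. The base is 484 mm wide and the walls are 20 mm thick, so the internal width is 484 − 2 × 20 = 444 mm.


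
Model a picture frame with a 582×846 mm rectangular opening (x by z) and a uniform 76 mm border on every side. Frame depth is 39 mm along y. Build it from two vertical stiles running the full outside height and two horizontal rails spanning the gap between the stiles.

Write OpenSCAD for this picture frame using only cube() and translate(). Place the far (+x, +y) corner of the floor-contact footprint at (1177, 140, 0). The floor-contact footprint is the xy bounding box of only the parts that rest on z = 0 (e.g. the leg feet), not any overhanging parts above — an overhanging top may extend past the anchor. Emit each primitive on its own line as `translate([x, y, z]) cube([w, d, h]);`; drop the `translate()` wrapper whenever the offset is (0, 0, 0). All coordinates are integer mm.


translate([443, 101, 0]) cube([76, 39, 998]);
translate([1101, 101, 0]) cube([76, 39, 998]);
translate([519, 101, 0]) cube([582, 39, 76]);
translate([519, 101, 922]) cube([582, 39, 76]);


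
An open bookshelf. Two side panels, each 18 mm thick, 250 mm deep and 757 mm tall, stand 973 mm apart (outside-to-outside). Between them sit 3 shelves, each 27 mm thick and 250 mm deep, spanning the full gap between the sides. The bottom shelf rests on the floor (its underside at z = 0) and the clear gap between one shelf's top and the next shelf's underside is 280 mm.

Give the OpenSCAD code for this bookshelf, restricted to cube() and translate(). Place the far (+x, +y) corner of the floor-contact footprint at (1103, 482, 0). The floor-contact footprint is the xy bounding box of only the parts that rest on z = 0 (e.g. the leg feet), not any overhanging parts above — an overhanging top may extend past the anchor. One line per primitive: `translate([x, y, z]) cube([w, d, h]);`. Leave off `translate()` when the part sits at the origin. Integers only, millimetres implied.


translate([130, 232, 0]) cube([18, 250, 757]);
translate([1085, 232, 0]) cube([18, 250, 757]);
translate([148, 232, 0]) cube([937, 250, 27]);
translate([148, 232, 307]) cube([937, 250, 27]);
translate([148, 232, 614]) cube([937, 250, 27]);


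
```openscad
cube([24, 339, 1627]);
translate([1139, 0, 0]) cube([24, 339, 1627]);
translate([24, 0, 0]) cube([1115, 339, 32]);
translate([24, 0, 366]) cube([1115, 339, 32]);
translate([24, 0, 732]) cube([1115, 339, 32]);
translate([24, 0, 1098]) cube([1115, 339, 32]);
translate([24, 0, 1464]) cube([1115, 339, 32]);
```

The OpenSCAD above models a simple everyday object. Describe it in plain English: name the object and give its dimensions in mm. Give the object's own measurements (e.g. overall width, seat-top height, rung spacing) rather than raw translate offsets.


An open bookshelf. Two side panels, each 24 mm thick, 339 mm deep and 1627 mm tall, stand 1163 mm apart (outside-to-outside). Between them sit 5 shelves, each 32 mm thick and 339 mm deep, spanning the full gap between the sides. The bottom shelf rests on the floor (its underside at z = 0) and the clear gap between one shelf's top and the next shelf's underside is 334 mm.


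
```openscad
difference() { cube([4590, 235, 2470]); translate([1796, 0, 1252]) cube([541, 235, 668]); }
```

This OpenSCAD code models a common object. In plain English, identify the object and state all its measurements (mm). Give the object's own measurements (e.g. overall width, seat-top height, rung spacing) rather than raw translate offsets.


A wall 4590 mm long (x), 235 mm thick (y), 2470 mm tall, with a rectangular window opening cut through it. The opening is 541 mm wide and 668 mm tall; its sill is at z = 1252 mm and its near (−x) edge is 1796 mm from the wall's −x end. The opening passes through the full wall thickness.


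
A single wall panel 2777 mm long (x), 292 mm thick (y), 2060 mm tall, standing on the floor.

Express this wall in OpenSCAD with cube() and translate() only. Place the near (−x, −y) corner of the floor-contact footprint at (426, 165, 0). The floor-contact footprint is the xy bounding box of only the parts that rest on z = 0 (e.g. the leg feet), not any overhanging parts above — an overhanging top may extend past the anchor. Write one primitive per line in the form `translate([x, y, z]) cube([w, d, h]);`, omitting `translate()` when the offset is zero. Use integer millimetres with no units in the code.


translate([426, 165, 0]) cube([2777, 292, 2060]);


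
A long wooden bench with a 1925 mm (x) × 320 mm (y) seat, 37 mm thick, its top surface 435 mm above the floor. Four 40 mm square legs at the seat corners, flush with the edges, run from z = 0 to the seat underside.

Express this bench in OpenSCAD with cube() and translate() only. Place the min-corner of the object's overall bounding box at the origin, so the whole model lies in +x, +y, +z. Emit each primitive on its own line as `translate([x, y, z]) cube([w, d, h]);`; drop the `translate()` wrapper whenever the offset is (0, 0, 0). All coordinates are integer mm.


translate([0, 0, 398]) cube([1925, 320, 37]);
cube([40, 40, 398]);
translate([0, 280, 0]) cube([40, 40, 398]);
translate([1885, 0, 0]) cube([40, 40, 398]);
translate([1885, 280, 0]) cube([40, 40, 398]);


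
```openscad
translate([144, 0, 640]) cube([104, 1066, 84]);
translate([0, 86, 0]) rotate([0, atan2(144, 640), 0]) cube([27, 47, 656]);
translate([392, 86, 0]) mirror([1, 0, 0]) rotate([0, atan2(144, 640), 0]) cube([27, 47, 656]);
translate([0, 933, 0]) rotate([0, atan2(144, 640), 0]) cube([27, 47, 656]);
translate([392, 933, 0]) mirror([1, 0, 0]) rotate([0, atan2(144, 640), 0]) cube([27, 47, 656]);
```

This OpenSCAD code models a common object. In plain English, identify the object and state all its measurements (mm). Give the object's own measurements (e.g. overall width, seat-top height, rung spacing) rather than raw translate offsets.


A sawhorse. A 104×1066×84 mm beam (x, y, z) sits on two A-frame leg pairs. Each pair is two raked legs of 27×47 mm section (47 mm along y) splaying symmetrically in x. Each leg rises 640 mm vertically over 144 mm of horizontal reach and is 656 mm long along its own axis. Every leg's outer bottom edge rests on the floor and its outer top edge meets a bottom edge of the beam — the left legs (tilting toward +x) meet the beam's −x bottom edge, the right legs (their mirror images, tilting toward −x) meet its +x bottom edge — so the leg tops tuck under the beam, the beam's underside is 640 mm above the floor, and the feet are 392 mm apart outside-to-outside with the beam centred between them. The two leg pairs are set in 86 mm from either end of the beam.


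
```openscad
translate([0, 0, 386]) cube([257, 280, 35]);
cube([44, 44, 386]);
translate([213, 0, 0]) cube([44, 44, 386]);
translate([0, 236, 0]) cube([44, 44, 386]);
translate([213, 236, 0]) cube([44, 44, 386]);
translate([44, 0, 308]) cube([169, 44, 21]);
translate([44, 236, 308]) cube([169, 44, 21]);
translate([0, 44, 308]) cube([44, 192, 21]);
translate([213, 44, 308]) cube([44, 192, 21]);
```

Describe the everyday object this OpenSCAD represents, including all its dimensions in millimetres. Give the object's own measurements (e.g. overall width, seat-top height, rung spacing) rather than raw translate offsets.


A simple wooden stool: a rectangular seat 257 mm (x) by 280 mm (y), 35 mm thick, top face at z = 421 mm, on four square legs, each 44×44 mm in cross-section. The legs rest on z = 0, each flush with a corner of the seat. Four stretchers, 44 mm wide and 21 mm tall, connect adjacent legs with their undersides at z = 308 mm, each running between the inner faces of the legs it joins and aligned with the legs' outer faces on the other axis.


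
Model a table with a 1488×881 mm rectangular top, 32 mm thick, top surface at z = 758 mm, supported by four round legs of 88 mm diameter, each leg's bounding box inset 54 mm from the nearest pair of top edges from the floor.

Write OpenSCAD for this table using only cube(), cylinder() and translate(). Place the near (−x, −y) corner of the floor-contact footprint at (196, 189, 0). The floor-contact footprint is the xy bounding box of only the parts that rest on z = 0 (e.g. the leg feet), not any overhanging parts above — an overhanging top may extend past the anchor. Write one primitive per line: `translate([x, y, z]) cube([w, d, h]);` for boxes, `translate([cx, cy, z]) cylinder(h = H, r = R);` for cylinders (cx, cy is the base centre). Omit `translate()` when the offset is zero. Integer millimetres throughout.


translate([142, 135, 726]) cube([1488, 881, 32]);
translate([240, 233, 0]) cylinder(h = 726, r = 44);
translate([1532, 233, 0]) cylinder(h = 726, r = 44);
translate([240, 918, 0]) cylinder(h = 726, r = 44);
translate([1532, 918, 0]) cylinder(h = 726, r = 44);


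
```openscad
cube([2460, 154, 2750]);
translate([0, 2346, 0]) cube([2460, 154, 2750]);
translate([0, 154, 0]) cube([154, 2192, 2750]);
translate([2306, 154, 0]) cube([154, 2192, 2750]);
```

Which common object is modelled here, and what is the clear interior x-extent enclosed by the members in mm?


A house (or room) frame. The interior width is 2152 mm.

Four 2750 mm walls enclosing a rectangle with no floor or roof — a room or house frame. Outside width is 2460 mm and wall thickness is 154 mm, so the interior width is 2460 − 2 × 154 = 2152 mm.


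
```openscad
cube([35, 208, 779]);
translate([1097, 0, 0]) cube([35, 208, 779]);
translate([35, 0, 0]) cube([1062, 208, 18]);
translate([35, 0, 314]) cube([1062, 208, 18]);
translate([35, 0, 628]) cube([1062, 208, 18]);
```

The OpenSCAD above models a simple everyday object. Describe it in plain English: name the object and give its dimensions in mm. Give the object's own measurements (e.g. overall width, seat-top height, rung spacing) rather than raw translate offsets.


An open bookshelf. Two side panels, each 35 mm thick, 208 mm deep and 779 mm tall, stand 1132 mm apart (outside-to-outside). Between them sit 3 shelves, each 18 mm thick and 208 mm deep, spanning the full gap between the sides. The bottom shelf rests on the floor (its underside at z = 0) and the clear gap between one shelf's top and the next shelf's underside is 296 mm.


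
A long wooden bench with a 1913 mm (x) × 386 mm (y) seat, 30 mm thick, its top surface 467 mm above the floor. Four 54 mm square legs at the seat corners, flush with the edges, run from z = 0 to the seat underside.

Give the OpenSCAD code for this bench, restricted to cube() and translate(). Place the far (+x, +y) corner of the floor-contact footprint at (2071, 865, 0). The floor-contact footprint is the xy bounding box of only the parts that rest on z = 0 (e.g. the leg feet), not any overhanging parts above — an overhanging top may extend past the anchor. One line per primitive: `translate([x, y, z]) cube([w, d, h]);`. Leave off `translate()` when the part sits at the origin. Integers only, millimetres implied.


// leg_h = 467 − 30 = 437
translate([158, 479, 437]) cube([1913, 386, 30]);
translate([158, 479, 0]) cube([54, 54, 437]);
translate([158, 811, 0]) cube([54, 54, 437]);
translate([2017, 479, 0]) cube([54, 54, 437]);
translate([2017, 811, 0]) cube([54, 54, 437]);


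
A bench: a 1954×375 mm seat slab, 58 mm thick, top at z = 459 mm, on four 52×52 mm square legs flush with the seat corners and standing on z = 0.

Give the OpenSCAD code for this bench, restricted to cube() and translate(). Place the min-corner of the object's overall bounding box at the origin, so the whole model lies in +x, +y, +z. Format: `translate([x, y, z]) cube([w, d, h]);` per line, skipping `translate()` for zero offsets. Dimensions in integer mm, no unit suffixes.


translate([0, 0, 401]) cube([1954, 375, 58]);
cube([52, 52, 401]);
translate([0, 323, 0]) cube([52, 52, 401]);
translate([1902, 0, 0]) cube([52, 52, 401]);
translate([1902, 323, 0]) cube([52, 52, 401]);


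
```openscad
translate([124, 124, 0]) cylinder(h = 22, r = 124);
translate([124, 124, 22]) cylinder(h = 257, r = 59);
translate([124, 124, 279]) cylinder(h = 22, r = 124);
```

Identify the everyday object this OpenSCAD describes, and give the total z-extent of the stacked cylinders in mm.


A spool. The overall height is 301 mm.

Three coaxial cylinders, large–small–large — a spool. Two 22 mm flanges and a 257 mm core give 22 + 257 + 22 = 301 mm.


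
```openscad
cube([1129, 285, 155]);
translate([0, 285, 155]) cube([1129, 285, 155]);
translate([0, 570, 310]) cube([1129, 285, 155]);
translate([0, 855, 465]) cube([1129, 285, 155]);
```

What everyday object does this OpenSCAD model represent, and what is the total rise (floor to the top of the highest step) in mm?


A staircase. The total rise is 620 mm.

4 identical blocks, each offset up and back from the previous — a staircase. Each step is 155 mm tall and there are 4 of them, so the total rise is 4 × 155 = 620 mm.


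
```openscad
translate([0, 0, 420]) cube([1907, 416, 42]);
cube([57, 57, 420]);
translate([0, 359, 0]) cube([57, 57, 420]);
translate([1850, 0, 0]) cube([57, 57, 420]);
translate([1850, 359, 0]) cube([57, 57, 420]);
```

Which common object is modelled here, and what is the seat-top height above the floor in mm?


A bench. The seat-top height is 462 mm.

A long slab on four corner posts — a bench. The slab sits at z = 420 with thickness 42, so the top is 420 + 42 = 462 mm.


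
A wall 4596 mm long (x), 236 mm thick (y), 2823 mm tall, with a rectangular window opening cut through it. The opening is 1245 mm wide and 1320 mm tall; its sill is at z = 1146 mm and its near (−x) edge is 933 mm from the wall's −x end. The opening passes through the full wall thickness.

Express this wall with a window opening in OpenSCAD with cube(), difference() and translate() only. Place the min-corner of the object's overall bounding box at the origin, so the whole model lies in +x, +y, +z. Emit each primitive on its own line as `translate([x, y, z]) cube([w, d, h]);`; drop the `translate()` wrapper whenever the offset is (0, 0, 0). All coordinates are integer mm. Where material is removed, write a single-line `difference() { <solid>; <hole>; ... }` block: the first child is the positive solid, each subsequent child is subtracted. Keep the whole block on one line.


difference() { cube([4596, 236, 2823]); translate([933, 0, 1146]) cube([1245, 236, 1320]); }


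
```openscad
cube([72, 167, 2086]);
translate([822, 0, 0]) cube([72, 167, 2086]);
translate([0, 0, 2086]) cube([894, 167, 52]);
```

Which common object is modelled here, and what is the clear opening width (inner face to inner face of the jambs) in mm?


A door frame. The clear opening width is 750 mm.

Two 2086 mm tall posts with a header on top — a door frame. The left jamb is 72 mm wide at x = 0; the right jamb starts at x = 822. The clear opening is 822 − 72 = 750 mm.


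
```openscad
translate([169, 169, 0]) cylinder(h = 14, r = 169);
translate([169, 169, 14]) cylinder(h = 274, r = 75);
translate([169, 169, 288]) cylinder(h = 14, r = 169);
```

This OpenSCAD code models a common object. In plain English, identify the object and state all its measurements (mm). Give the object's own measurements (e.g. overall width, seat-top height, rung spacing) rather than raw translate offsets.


A spool: two coaxial disc flanges of radius 169 mm and thickness 14 mm, joined by a core cylinder of radius 75 mm and height 274 mm. The lower flange rests on z = 0 and the three cylinders share a vertical axis.


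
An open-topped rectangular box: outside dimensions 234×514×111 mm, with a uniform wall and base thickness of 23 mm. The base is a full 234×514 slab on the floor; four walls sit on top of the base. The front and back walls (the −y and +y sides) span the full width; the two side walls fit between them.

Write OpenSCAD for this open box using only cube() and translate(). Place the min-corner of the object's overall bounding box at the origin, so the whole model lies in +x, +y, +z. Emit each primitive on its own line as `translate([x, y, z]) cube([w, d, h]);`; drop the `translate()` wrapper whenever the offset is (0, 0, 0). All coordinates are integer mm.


cube([234, 514, 23]);
translate([0, 0, 23]) cube([234, 23, 88]);
translate([0, 491, 23]) cube([234, 23, 88]);
translate([0, 23, 23]) cube([23, 468, 88]);
translate([211, 23, 23]) cube([23, 468, 88]);


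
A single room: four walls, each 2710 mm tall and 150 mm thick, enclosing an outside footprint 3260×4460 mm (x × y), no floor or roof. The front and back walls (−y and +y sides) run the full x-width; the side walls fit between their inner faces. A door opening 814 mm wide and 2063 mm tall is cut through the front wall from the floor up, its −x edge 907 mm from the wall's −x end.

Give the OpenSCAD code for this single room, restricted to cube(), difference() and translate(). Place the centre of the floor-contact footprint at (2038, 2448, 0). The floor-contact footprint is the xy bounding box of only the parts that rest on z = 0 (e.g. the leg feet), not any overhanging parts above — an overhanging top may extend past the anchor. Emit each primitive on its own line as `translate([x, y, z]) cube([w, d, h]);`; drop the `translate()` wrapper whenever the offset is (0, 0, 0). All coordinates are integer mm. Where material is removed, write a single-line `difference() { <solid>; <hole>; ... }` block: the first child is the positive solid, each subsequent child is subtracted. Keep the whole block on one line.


difference() { translate([408, 218, 0]) cube([3260, 150, 2710]); translate([1315, 218, 0]) cube([814, 150, 2063]); }
translate([408, 4528, 0]) cube([3260, 150, 2710]);
translate([408, 368, 0]) cube([150, 4160, 2710]);
translate([3518, 368, 0]) cube([150, 4160, 2710]);


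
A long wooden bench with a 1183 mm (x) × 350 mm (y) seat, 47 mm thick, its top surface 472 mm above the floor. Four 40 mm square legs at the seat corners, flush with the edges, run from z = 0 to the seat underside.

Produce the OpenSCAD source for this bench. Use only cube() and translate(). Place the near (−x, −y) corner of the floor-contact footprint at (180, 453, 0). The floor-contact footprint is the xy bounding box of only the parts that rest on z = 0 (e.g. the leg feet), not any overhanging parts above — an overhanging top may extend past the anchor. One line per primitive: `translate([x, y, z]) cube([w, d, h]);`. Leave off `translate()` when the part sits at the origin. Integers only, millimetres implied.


translate([180, 453, 425]) cube([1183, 350, 47]);
translate([180, 453, 0]) cube([40, 40, 425]);
translate([180, 763, 0]) cube([40, 40, 425]);
translate([1323, 453, 0]) cube([40, 40, 425]);
translate([1323, 763, 0]) cube([40, 40, 425]);


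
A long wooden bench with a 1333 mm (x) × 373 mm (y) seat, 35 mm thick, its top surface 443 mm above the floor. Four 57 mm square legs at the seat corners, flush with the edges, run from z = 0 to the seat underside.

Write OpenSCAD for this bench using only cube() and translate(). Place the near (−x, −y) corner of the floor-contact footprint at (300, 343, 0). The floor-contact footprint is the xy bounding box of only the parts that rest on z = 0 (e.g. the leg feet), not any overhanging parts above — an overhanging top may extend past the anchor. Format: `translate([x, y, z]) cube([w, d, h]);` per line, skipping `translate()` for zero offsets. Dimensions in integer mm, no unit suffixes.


translate([300, 343, 408]) cube([1333, 373, 35]);
translate([300, 343, 0]) cube([57, 57, 408]);
translate([300, 659, 0]) cube([57, 57, 408]);
translate([1576, 343, 0]) cube([57, 57, 408]);
translate([1576, 659, 0]) cube([57, 57, 408]);


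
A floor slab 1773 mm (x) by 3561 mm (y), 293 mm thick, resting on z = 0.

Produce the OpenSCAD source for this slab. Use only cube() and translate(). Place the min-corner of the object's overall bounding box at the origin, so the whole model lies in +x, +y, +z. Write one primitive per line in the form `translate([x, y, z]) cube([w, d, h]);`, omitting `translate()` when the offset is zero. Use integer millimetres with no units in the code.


cube([1773, 3561, 293]);


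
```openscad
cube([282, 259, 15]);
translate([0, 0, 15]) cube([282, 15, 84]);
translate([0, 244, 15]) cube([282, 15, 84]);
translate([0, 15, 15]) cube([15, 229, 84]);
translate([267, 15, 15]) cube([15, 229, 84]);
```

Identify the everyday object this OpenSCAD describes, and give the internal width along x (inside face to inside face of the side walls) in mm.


An open box. The internal width is 252 mm.

A 282×259 base slab with four walls standing on it — an open box. The base is 282 mm wide and the walls are 15 mm thick, so the internal width is 282 − 2 × 15 = 252 mm.


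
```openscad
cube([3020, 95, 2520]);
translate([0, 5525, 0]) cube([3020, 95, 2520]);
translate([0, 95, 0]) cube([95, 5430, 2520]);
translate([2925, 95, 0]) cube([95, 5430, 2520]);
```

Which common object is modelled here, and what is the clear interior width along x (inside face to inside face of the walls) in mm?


A house (or room) frame. The interior width is 2830 mm.

Four 2520 mm walls enclosing a rectangle with no floor or roof — a room or house frame. Outside width is 3020 mm and wall thickness is 95 mm, so the interior width is 3020 − 2 × 95 = 2830 mm.


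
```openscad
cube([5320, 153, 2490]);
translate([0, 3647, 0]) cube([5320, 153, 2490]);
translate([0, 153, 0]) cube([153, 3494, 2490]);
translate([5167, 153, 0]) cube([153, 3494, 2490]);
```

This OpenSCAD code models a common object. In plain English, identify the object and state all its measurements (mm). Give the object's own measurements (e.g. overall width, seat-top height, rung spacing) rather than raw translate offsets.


The wall frame of a small rectangular building: four walls, each 2490 mm tall and 153 mm thick, enclosing a footprint 5320 mm (x) by 3800 mm (y) outside-to-outside, with no floor or roof. The front and back walls (the −y and +y sides) span the full width; the two side walls fit between them.


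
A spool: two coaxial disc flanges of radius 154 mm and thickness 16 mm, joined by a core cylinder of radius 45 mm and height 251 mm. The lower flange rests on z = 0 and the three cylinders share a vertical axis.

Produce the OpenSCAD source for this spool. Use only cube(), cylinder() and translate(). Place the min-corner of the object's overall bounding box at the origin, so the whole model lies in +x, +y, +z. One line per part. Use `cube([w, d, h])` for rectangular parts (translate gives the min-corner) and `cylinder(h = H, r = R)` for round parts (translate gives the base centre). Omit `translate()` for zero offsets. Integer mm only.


translate([154, 154, 0]) cylinder(h = 16, r = 154);
translate([154, 154, 16]) cylinder(h = 251, r = 45);
translate([154, 154, 267]) cylinder(h = 16, r = 154);


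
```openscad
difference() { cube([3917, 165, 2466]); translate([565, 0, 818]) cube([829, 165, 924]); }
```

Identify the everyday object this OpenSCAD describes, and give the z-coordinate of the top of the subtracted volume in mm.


A wall with a window opening. The window head height is 1742 mm.

A wall with a rectangular opening subtracted — a window. Sill at z = 818, opening 924 mm tall, so the head is at 818 + 924 = 1742 mm.


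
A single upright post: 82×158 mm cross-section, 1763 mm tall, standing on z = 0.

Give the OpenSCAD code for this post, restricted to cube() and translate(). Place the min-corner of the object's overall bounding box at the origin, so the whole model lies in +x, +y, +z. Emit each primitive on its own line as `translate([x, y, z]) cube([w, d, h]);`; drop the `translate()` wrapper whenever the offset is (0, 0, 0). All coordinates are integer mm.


cube([82, 158, 1763]);


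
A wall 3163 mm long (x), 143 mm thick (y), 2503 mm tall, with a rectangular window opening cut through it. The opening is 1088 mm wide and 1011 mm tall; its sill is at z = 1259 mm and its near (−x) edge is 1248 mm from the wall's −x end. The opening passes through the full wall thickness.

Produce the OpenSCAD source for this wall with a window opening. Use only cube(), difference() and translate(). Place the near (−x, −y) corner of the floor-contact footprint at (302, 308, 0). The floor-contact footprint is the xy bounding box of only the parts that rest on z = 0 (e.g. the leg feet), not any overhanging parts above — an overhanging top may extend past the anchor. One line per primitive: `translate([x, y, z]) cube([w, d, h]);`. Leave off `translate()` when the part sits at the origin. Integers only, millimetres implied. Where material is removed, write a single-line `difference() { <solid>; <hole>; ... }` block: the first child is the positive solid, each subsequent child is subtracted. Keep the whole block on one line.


difference() { translate([302, 308, 0]) cube([3163, 143, 2503]); translate([1550, 308, 1259]) cube([1088, 143, 1011]); }
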